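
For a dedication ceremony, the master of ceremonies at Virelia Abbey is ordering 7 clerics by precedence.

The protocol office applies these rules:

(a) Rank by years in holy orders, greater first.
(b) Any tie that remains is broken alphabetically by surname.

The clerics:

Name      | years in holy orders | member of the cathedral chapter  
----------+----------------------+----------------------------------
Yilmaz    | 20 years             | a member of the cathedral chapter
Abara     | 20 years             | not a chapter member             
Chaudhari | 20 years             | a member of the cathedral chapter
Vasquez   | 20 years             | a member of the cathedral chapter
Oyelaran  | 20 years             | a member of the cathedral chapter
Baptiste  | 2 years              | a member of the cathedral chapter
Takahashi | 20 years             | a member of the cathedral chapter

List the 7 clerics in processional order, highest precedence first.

Abara, Chaudhari, Oyelaran, Takahashi, Vasquez, Yilmaz, Baptiste

By years in holy orders (higher first): Abara, Chaudhari, Oyelaran, Takahashi, Vasquez and Yilmaz (each 20 years); then Baptiste (2 years).
Among Abara, Chaudhari, Oyelaran, Takahashi, Vasquez and Yilmaz, alphabetically by surname: Abara before Chaudhari before Oyelaran before Takahashi before Vasquez before Yilmaz.
Full order: Abara, Chaudhari, Oyelaran, Takahashi, Vasquez, Yilmaz, Baptiste.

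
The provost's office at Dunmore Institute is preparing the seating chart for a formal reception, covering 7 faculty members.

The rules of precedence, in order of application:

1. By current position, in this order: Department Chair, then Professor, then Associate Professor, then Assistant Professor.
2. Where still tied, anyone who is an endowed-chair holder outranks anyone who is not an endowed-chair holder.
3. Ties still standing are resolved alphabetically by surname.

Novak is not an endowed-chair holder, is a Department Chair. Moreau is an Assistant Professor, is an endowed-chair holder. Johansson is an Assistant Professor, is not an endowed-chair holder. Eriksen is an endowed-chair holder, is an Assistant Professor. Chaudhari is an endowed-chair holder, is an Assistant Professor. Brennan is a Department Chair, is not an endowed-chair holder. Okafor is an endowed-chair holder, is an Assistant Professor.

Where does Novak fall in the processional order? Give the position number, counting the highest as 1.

By current position: Brennan and Novak (Department Chair); then Chaudhari, Eriksen, Moreau, Okafor and Johansson (Assistant Professor).
Brennan and Novak are each not an endowed-chair holder, so the next rule applies.
Among Brennan and Novak, alphabetically by surname: Brennan before Novak.
Among Chaudhari, Eriksen, Moreau, Okafor and Johansson, an endowed-chair holder before not an endowed-chair holder: Chaudhari, Eriksen, Moreau and Okafor (an endowed-chair holder) before Johansson (not an endowed-chair holder).
Among Chaudhari, Eriksen, Moreau and Okafor, alphabetically by surname: Chaudhari before Eriksen before Moreau before Okafor.
Order: Brennan, Novak, Chaudhari, Eriksen, Moreau, Okafor, Johansson. So position 2.

2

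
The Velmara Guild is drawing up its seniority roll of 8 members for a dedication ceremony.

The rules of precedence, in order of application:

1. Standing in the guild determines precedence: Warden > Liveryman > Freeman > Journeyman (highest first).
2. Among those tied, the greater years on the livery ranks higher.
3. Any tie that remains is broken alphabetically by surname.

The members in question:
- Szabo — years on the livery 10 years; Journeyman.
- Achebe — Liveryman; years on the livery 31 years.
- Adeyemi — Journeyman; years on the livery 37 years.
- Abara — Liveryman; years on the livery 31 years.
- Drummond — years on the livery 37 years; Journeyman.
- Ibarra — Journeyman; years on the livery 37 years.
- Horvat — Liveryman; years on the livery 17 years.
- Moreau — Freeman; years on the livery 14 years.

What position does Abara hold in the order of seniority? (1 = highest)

By standing in the guild: Abara, Achebe and Horvat (Liveryman); then Moreau (Freeman); then Adeyemi, Drummond, Ibarra and Szabo (Journeyman).
Among Abara, Achebe and Horvat, by years on the livery (higher first): Abara and Achebe (31 years) before Horvat (17 years).
Among Abara and Achebe, alphabetically by surname: Abara before Achebe.
Among Adeyemi, Drummond, Ibarra and Szabo, by years on the livery (higher first): Adeyemi, Drummond and Ibarra (37 years) before Szabo (10 years).
Among Adeyemi, Drummond and Ibarra, alphabetically by surname: Adeyemi before Drummond before Ibarra.
Order: Abara, Achebe, Horvat, Moreau, Adeyemi, Drummond, Ibarra, Szabo. So position 1.

1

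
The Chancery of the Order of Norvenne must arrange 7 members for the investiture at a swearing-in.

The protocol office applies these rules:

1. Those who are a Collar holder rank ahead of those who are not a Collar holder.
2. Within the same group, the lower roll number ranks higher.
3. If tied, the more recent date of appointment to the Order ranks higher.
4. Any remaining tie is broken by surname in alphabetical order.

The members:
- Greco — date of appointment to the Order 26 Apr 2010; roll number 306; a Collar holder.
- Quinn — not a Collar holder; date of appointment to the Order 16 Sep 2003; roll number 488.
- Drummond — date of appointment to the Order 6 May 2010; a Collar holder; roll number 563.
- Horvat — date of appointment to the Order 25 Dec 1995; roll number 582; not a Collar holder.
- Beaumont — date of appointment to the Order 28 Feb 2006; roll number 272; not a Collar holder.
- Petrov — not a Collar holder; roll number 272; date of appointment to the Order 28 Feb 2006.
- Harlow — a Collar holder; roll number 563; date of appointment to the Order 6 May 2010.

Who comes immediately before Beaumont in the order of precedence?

By the first rule: Greco, Drummond and Harlow (each a Collar holder); then Beaumont, Petrov, Quinn and Horvat (each not a Collar holder).
Among Greco, Drummond and Harlow, by roll number (lower first): Greco (306) before Drummond and Harlow (563).
Drummond and Harlow both have date of appointment to the Order 6 May 2010, so the next rule applies.
Among Drummond and Harlow, alphabetically by surname: Drummond before Harlow.
Among Beaumont, Petrov, Quinn and Horvat, by roll number (lower first): Beaumont and Petrov (272) before Quinn (488) before Horvat (582).
Beaumont and Petrov both have date of appointment to the Order 28 Feb 2006, so the next rule applies.
Among Beaumont and Petrov, alphabetically by surname: Beaumont before Petrov.
Order: Greco, Drummond, Harlow, Beaumont, Petrov, Quinn, Horvat.

Harlow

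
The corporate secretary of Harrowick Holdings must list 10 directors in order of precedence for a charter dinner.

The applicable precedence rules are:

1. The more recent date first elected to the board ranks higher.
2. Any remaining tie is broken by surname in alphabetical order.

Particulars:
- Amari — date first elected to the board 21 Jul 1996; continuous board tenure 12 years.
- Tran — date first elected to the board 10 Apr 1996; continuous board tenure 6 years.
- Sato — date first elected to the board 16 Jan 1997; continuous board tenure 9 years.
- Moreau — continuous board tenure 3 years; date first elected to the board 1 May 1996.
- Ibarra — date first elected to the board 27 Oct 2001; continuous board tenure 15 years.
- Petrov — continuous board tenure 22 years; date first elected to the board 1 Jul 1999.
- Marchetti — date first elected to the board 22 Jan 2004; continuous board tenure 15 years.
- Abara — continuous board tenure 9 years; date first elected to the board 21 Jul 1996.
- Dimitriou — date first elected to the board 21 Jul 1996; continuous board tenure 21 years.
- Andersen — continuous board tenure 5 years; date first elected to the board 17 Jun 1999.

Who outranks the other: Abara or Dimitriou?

Abara

By date first elected to the board (later first): Marchetti (22 Jan 2004); then Ibarra (27 Oct 2001); then Petrov (1 Jul 1999); then Andersen (17 Jun 1999); then Sato (16 Jan 1997); then Abara, Amari and Dimitriou (each 21 Jul 1996); then Moreau (1 May 1996); then Tran (10 Apr 1996).
Among Abara, Amari and Dimitriou, alphabetically by surname: Abara before Amari before Dimitriou.
So Abara takes precedence.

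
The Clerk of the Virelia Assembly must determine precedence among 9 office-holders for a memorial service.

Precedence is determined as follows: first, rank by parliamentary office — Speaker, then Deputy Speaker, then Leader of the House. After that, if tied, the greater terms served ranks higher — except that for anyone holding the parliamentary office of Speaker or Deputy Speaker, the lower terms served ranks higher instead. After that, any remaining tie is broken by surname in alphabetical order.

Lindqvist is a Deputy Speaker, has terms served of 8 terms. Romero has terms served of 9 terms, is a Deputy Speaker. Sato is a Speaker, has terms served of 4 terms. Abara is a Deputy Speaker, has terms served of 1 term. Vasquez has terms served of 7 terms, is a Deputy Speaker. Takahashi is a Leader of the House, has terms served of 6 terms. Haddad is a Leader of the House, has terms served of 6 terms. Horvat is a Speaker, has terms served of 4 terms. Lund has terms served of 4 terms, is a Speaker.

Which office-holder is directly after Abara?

By parliamentary office: Horvat, Lund and Sato (Speaker); then Abara, Vasquez, Lindqvist and Romero (Deputy Speaker); then Haddad and Takahashi (Leader of the House).
Horvat, Lund and Sato all have terms served 4 terms, so the next rule applies.
Among Horvat, Lund and Sato, alphabetically by surname: Horvat before Lund before Sato.
Among Abara, Vasquez, Lindqvist and Romero, by terms served (lower first) (reversed rule for this group): Abara (1 term) before Vasquez (7 terms) before Lindqvist (8 terms) before Romero (9 terms).
Haddad and Takahashi both have terms served 6 terms, so the next rule applies.
Among Haddad and Takahashi, alphabetically by surname: Haddad before Takahashi.
Order: Horvat, Lund, Sato, Abara, Vasquez, Lindqvist, Romero, Haddad, Takahashi.

Vasquez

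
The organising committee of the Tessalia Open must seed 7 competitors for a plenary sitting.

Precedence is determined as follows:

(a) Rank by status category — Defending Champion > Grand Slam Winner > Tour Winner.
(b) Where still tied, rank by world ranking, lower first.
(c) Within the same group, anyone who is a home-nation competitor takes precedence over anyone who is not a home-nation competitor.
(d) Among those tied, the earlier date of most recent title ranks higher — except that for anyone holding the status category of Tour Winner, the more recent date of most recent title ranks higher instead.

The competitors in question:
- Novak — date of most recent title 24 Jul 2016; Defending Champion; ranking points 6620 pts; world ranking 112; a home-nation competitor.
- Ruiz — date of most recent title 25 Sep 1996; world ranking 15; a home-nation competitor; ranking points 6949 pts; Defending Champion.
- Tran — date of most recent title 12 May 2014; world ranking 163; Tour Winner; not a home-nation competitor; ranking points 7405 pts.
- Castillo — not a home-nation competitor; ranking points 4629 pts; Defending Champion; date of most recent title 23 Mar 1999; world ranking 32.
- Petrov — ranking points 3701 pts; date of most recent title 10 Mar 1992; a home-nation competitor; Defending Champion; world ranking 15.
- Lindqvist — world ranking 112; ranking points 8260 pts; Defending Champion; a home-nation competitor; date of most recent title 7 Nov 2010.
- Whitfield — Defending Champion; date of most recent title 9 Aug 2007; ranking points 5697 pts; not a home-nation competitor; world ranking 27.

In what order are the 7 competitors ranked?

Petrov, Ruiz, Whitfield, Castillo, Lindqvist, Novak, Tran

By status category: Petrov, Ruiz, Whitfield, Castillo, Lindqvist and Novak (Defending Champion); then Tran (Tour Winner).
Among Petrov, Ruiz, Whitfield, Castillo, Lindqvist and Novak, by world ranking (lower first): Petrov and Ruiz (15) before Whitfield (27) before Castillo (32) before Lindqvist and Novak (112).
Petrov and Ruiz are each a home-nation competitor, so the next rule applies.
Among Petrov and Ruiz, by date of most recent title (earlier first): Petrov (10 Mar 1992) before Ruiz (25 Sep 1996).
Lindqvist and Novak are each a home-nation competitor, so the next rule applies.
Among Lindqvist and Novak, by date of most recent title (earlier first): Lindqvist (7 Nov 2010) before Novak (24 Jul 2016).
Full order: Petrov, Ruiz, Whitfield, Castillo, Lindqvist, Novak, Tran.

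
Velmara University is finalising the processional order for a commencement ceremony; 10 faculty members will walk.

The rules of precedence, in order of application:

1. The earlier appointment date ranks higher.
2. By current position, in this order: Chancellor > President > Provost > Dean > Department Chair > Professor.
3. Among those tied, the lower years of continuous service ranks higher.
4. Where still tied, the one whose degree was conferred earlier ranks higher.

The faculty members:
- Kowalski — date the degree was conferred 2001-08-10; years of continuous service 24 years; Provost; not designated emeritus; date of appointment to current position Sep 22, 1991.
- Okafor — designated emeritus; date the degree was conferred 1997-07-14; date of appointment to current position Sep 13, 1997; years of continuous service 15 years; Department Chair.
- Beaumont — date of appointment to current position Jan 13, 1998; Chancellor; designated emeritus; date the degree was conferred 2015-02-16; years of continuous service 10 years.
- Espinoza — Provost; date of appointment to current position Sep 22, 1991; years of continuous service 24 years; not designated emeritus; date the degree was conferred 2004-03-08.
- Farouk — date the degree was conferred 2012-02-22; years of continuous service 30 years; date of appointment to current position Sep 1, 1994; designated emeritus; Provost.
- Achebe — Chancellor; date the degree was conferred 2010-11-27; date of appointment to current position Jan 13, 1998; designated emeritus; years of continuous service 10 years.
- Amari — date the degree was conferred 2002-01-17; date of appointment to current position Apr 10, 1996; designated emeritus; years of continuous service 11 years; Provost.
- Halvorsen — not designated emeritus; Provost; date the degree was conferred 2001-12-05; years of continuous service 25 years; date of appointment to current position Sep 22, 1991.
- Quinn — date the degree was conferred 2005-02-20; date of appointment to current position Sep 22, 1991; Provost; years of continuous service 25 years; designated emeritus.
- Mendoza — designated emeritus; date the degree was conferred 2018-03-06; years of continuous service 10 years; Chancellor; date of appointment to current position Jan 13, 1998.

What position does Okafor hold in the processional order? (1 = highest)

7

By date of appointment to current position (earlier first): Kowalski, Espinoza, Halvorsen and Quinn (each Sep 22, 1991); then Farouk (Sep 1, 1994); then Amari (Apr 10, 1996); then Okafor (Sep 13, 1997); then Achebe, Beaumont and Mendoza (each Jan 13, 1998).
Kowalski, Espinoza, Halvorsen and Quinn are each Provost, so the next rule applies.
Among Kowalski, Espinoza, Halvorsen and Quinn, by years of continuous service (lower first): Kowalski and Espinoza (24 years) before Halvorsen and Quinn (25 years).
Among Kowalski and Espinoza, by date the degree was conferred (earlier first): Kowalski (2001-08-10) before Espinoza (2004-03-08).
Among Halvorsen and Quinn, by date the degree was conferred (earlier first): Halvorsen (2001-12-05) before Quinn (2005-02-20).
Achebe, Beaumont and Mendoza are each Chancellor, so the next rule applies.
Achebe, Beaumont and Mendoza all have years of continuous service 10 years, so the next rule applies.
Among Achebe, Beaumont and Mendoza, by date the degree was conferred (earlier first): Achebe (2010-11-27) before Beaumont (2015-02-16) before Mendoza (2018-03-06).
Order: Kowalski, Espinoza, Halvorsen, Quinn, Farouk, Amari, Okafor, Achebe, Beaumont, Mendoza. So position 7.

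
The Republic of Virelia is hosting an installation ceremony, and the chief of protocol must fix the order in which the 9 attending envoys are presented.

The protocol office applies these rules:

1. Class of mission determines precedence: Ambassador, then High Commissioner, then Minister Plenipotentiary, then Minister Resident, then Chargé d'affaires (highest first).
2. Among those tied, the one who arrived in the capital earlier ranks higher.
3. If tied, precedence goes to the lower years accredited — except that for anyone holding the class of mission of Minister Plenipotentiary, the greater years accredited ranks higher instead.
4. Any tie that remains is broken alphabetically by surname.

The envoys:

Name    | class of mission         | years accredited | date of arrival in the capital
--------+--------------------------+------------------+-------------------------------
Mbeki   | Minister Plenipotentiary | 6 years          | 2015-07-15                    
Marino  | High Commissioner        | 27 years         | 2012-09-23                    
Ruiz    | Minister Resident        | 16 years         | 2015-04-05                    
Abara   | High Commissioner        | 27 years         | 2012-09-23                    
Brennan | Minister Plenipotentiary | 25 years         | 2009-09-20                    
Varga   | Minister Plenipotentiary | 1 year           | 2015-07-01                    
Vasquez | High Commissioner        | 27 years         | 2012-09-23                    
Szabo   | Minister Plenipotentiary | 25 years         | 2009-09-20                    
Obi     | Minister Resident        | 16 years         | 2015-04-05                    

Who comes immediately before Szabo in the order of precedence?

Brennan

By class of mission: Abara, Marino and Vasquez (High Commissioner); then Brennan, Szabo, Varga and Mbeki (Minister Plenipotentiary); then Obi and Ruiz (Minister Resident).
Abara, Marino and Vasquez all have date of arrival in the capital 2012-09-23, so the next rule applies.
Abara, Marino and Vasquez all have years accredited 27 years, so the next rule applies.
Among Abara, Marino and Vasquez, alphabetically by surname: Abara before Marino before Vasquez.
Among Brennan, Szabo, Varga and Mbeki, by date of arrival in the capital (earlier first): Brennan and Szabo (2009-09-20) before Varga (2015-07-01) before Mbeki (2015-07-15).
Brennan and Szabo both have years accredited 25 years, so the next rule applies.
Among Brennan and Szabo, alphabetically by surname: Brennan before Szabo.
Obi and Ruiz both have date of arrival in the capital 2015-04-05, so the next rule applies.
Obi and Ruiz both have years accredited 16 years, so the next rule applies.
Among Obi and Ruiz, alphabetically by surname: Obi before Ruiz.
Order: Abara, Marino, Vasquez, Brennan, Szabo, Varga, Mbeki, Obi, Ruiz.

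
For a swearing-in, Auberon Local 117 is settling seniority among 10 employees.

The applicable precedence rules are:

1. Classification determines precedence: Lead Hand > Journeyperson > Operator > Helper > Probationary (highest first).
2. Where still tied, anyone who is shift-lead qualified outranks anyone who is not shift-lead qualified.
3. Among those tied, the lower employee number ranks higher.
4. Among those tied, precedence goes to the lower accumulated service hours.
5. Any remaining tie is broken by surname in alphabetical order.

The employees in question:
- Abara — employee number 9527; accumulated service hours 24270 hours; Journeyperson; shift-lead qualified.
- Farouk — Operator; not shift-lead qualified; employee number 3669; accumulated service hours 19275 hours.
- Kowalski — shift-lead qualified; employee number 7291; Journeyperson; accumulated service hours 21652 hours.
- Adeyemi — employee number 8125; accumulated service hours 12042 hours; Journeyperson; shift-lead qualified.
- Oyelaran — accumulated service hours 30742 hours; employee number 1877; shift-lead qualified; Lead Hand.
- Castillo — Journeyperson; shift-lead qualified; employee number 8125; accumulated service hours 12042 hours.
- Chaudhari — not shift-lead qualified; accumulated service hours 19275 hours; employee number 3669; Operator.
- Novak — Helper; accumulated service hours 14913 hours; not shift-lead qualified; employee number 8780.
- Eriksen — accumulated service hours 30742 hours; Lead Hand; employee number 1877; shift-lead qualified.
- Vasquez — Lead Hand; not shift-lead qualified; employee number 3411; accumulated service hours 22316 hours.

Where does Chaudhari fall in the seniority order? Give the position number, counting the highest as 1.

By classification: Eriksen, Oyelaran and Vasquez (Lead Hand); then Kowalski, Adeyemi, Castillo and Abara (Journeyperson); then Chaudhari and Farouk (Operator); then Novak (Helper).
Among Eriksen, Oyelaran and Vasquez, shift-lead qualified before not shift-lead qualified: Eriksen and Oyelaran (shift-lead qualified) before Vasquez (not shift-lead qualified).
Eriksen and Oyelaran both have employee number 1877, so the next rule applies.
Eriksen and Oyelaran both have accumulated service hours 30742 hours, so the next rule applies.
Among Eriksen and Oyelaran, alphabetically by surname: Eriksen before Oyelaran.
Kowalski, Adeyemi, Castillo and Abara are each shift-lead qualified, so the next rule applies.
Among Kowalski, Adeyemi, Castillo and Abara, by employee number (lower first): Kowalski (7291) before Adeyemi and Castillo (8125) before Abara (9527).
Adeyemi and Castillo both have accumulated service hours 12042 hours, so the next rule applies.
Among Adeyemi and Castillo, alphabetically by surname: Adeyemi before Castillo.
Chaudhari and Farouk are each not shift-lead qualified, so the next rule applies.
Chaudhari and Farouk both have employee number 3669, so the next rule applies.
Chaudhari and Farouk both have accumulated service hours 19275 hours, so the next rule applies.
Among Chaudhari and Farouk, alphabetically by surname: Chaudhari before Farouk.
Order: Eriksen, Oyelaran, Vasquez, Kowalski, Adeyemi, Castillo, Abara, Chaudhari, Farouk, Novak. So position 8.

8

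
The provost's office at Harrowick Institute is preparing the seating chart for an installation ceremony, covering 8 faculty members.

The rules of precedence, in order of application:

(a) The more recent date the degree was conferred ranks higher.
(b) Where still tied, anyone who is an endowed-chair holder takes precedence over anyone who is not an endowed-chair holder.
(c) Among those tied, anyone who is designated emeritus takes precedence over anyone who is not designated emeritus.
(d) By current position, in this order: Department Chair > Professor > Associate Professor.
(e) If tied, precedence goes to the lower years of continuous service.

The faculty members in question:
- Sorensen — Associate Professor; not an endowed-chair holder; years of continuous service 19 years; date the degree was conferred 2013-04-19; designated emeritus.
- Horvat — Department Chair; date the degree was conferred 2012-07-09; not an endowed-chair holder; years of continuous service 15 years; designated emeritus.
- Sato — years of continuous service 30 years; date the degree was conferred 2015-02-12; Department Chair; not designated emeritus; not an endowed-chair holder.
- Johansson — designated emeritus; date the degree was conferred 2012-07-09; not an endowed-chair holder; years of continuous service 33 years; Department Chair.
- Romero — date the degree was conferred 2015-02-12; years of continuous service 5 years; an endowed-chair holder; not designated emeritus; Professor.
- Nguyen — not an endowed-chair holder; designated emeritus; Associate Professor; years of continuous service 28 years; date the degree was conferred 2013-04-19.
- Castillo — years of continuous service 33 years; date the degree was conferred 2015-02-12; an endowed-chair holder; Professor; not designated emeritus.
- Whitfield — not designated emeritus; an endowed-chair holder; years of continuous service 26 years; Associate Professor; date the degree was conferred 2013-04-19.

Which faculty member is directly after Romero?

By date the degree was conferred (later first): Romero, Castillo and Sato (each 2015-02-12); then Whitfield, Sorensen and Nguyen (each 2013-04-19); then Horvat and Johansson (both 2012-07-09).
Among Romero, Castillo and Sato, an endowed-chair holder before not an endowed-chair holder: Romero and Castillo (an endowed-chair holder) before Sato (not an endowed-chair holder).
Romero and Castillo are each not designated emeritus, so the next rule applies.
Romero and Castillo are each Professor, so the next rule applies.
Among Romero and Castillo, by years of continuous service (lower first): Romero (5 years) before Castillo (33 years).
Among Whitfield, Sorensen and Nguyen, an endowed-chair holder before not an endowed-chair holder: Whitfield (an endowed-chair holder) before Sorensen and Nguyen (not an endowed-chair holder).
Sorensen and Nguyen are each designated emeritus, so the next rule applies.
Sorensen and Nguyen are each Associate Professor, so the next rule applies.
Among Sorensen and Nguyen, by years of continuous service (lower first): Sorensen (19 years) before Nguyen (28 years).
Horvat and Johansson are each not an endowed-chair holder, so the next rule applies.
Horvat and Johansson are each designated emeritus, so the next rule applies.
Horvat and Johansson are each Department Chair, so the next rule applies.
Among Horvat and Johansson, by years of continuous service (lower first): Horvat (15 years) before Johansson (33 years).
Order: Romero, Castillo, Sato, Whitfield, Sorensen, Nguyen, Horvat, Johansson.

Castillo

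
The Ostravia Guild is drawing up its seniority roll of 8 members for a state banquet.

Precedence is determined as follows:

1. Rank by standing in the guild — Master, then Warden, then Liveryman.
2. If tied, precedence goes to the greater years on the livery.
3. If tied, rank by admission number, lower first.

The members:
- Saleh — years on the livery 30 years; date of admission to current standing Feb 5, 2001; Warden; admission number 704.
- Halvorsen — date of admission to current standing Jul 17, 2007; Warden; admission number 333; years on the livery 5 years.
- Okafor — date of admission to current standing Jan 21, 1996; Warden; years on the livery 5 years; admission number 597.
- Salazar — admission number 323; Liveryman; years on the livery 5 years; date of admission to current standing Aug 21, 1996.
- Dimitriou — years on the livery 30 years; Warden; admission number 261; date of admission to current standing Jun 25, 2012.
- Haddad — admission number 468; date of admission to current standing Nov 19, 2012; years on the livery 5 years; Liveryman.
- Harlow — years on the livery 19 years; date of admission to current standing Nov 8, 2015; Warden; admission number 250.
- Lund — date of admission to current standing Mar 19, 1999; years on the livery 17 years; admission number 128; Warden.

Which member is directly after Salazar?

Haddad

By standing in the guild: Dimitriou, Saleh, Harlow, Lund, Halvorsen and Okafor (Warden); then Salazar and Haddad (Liveryman).
Among Dimitriou, Saleh, Harlow, Lund, Halvorsen and Okafor, by years on the livery (higher first): Dimitriou and Saleh (30 years) before Harlow (19 years) before Lund (17 years) before Halvorsen and Okafor (5 years).
Among Dimitriou and Saleh, by admission number (lower first): Dimitriou (261) before Saleh (704).
Among Halvorsen and Okafor, by admission number (lower first): Halvorsen (333) before Okafor (597).
Salazar and Haddad both have years on the livery 5 years, so the next rule applies.
Among Salazar and Haddad, by admission number (lower first): Salazar (323) before Haddad (468).
Order: Dimitriou, Saleh, Harlow, Lund, Halvorsen, Okafor, Salazar, Haddad.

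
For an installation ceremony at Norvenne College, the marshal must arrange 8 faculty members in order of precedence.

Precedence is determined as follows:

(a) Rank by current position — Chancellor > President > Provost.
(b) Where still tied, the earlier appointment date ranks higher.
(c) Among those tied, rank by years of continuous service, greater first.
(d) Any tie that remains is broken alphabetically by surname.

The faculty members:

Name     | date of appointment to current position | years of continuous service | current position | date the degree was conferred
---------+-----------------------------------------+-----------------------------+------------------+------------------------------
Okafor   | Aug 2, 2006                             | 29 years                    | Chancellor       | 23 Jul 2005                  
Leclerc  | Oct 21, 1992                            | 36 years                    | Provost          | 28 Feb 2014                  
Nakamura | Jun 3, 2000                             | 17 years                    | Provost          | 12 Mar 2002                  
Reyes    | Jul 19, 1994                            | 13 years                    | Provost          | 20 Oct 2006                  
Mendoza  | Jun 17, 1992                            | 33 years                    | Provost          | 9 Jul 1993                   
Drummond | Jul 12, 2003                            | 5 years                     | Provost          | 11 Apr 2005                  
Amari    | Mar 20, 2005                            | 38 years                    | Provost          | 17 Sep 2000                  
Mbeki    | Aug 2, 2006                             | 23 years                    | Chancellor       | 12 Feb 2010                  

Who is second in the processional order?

By current position: Okafor and Mbeki (Chancellor); then Mendoza, Leclerc, Reyes, Nakamura, Drummond and Amari (Provost).
Okafor and Mbeki both have date of appointment to current position Aug 2, 2006, so the next rule applies.
Among Okafor and Mbeki, by years of continuous service (higher first): Okafor (29 years) before Mbeki (23 years).
Among Mendoza, Leclerc, Reyes, Nakamura, Drummond and Amari, by date of appointment to current position (earlier first): Mendoza (Jun 17, 1992) before Leclerc (Oct 21, 1992) before Reyes (Jul 19, 1994) before Nakamura (Jun 3, 2000) before Drummond (Jul 12, 2003) before Amari (Mar 20, 2005).
Order: Okafor, Mbeki, Mendoza, Leclerc, Reyes, Nakamura, Drummond, Amari.

Mbeki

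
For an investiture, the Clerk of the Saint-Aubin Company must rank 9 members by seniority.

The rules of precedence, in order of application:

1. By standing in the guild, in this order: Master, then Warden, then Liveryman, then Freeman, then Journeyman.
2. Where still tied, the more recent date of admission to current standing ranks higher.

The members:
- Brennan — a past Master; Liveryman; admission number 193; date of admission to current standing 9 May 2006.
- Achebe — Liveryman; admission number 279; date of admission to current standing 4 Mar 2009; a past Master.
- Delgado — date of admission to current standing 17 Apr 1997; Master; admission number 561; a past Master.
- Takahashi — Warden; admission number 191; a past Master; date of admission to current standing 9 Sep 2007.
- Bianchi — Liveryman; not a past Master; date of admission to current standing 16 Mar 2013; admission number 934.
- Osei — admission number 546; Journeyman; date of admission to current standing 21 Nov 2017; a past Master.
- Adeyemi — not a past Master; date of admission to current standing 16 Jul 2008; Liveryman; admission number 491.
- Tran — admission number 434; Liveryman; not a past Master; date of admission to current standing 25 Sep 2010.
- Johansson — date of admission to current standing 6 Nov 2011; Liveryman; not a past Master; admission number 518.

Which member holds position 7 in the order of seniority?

Adeyemi

By standing in the guild: Delgado (Master); then Takahashi (Warden); then Bianchi, Johansson, Tran, Achebe, Adeyemi and Brennan (Liveryman); then Osei (Journeyman).
Among Bianchi, Johansson, Tran, Achebe, Adeyemi and Brennan, by date of admission to current standing (later first): Bianchi (16 Mar 2013) before Johansson (6 Nov 2011) before Tran (25 Sep 2010) before Achebe (4 Mar 2009) before Adeyemi (16 Jul 2008) before Brennan (9 May 2006).
Order: Delgado, Takahashi, Bianchi, Johansson, Tran, Achebe, Adeyemi, Brennan, Osei.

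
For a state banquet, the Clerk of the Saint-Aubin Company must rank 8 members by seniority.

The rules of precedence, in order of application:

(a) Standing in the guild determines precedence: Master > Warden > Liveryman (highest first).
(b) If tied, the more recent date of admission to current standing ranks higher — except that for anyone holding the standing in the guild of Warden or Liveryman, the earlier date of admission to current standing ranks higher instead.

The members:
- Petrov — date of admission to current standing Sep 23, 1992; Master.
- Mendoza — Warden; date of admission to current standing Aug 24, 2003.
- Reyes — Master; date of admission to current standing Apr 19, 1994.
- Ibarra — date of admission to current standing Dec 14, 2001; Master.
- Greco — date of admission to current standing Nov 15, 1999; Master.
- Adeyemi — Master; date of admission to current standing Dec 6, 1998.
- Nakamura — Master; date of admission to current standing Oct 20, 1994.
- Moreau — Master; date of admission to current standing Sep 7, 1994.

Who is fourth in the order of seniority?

By standing in the guild: Ibarra, Greco, Adeyemi, Nakamura, Moreau, Reyes and Petrov (Master); then Mendoza (Warden).
Among Ibarra, Greco, Adeyemi, Nakamura, Moreau, Reyes and Petrov, by date of admission to current standing (later first): Ibarra (Dec 14, 2001) before Greco (Nov 15, 1999) before Adeyemi (Dec 6, 1998) before Nakamura (Oct 20, 1994) before Moreau (Sep 7, 1994) before Reyes (Apr 19, 1994) before Petrov (Sep 23, 1992).
Order: Ibarra, Greco, Adeyemi, Nakamura, Moreau, Reyes, Petrov, Mendoza.

Nakamura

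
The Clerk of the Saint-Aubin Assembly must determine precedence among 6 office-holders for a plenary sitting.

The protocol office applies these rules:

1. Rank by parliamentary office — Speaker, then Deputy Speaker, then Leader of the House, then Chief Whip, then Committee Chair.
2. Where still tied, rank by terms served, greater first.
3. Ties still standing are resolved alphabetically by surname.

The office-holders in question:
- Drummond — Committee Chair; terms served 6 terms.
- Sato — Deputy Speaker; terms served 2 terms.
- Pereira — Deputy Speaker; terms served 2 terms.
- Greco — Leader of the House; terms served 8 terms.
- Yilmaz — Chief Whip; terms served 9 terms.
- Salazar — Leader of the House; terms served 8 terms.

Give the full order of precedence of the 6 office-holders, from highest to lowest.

Pereira, Sato, Greco, Salazar, Yilmaz, Drummond

By parliamentary office: Pereira and Sato (Deputy Speaker); then Greco and Salazar (Leader of the House); then Yilmaz (Chief Whip); then Drummond (Committee Chair).
Pereira and Sato both have terms served 2 terms, so the next rule applies.
Among Pereira and Sato, alphabetically by surname: Pereira before Sato.
Greco and Salazar both have terms served 8 terms, so the next rule applies.
Among Greco and Salazar, alphabetically by surname: Greco before Salazar.
Full order: Pereira, Sato, Greco, Salazar, Yilmaz, Drummond.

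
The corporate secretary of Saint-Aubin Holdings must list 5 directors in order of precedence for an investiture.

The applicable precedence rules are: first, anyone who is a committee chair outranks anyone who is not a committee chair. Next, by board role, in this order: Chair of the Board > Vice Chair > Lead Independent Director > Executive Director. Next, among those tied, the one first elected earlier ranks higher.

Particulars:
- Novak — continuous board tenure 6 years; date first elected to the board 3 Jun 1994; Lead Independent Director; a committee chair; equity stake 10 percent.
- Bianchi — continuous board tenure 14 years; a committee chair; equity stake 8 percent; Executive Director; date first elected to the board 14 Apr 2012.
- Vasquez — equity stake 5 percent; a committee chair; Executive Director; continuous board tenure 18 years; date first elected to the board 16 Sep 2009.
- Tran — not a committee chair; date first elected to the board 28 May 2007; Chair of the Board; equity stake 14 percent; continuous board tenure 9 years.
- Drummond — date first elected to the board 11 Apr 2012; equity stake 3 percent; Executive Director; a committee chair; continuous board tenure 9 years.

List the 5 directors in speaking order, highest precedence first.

By the first rule: Novak, Vasquez, Drummond and Bianchi (each a committee chair); then Tran (not a committee chair).
Among Novak, Vasquez, Drummond and Bianchi, by board role: Novak (Lead Independent Director) before Vasquez, Drummond and Bianchi (Executive Director).
Among Vasquez, Drummond and Bianchi, by date first elected to the board (earlier first): Vasquez (16 Sep 2009) before Drummond (11 Apr 2012) before Bianchi (14 Apr 2012).
Full order: Novak, Vasquez, Drummond, Bianchi, Tran.

Novak, Vasquez, Drummond, Bianchi, Tran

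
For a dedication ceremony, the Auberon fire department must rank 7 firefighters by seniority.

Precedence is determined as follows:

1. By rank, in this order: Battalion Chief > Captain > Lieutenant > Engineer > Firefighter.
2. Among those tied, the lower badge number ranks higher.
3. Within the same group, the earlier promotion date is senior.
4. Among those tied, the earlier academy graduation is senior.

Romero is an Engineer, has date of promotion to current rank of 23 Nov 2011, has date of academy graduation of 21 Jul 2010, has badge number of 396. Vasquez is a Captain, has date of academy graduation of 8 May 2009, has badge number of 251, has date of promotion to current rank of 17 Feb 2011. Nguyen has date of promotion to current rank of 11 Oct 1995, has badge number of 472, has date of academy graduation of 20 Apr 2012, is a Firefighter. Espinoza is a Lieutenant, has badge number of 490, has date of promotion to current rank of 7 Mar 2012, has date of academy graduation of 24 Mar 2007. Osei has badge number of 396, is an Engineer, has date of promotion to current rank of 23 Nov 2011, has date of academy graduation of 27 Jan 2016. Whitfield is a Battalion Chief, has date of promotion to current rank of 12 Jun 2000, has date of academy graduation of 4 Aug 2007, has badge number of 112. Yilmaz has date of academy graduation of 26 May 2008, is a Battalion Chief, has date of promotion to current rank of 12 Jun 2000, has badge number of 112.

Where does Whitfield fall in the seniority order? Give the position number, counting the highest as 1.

1

By rank: Whitfield and Yilmaz (Battalion Chief); then Vasquez (Captain); then Espinoza (Lieutenant); then Romero and Osei (Engineer); then Nguyen (Firefighter).
Whitfield and Yilmaz both have badge number 112, so the next rule applies.
Whitfield and Yilmaz both have date of promotion to current rank 12 Jun 2000, so the next rule applies.
Among Whitfield and Yilmaz, by date of academy graduation (earlier first): Whitfield (4 Aug 2007) before Yilmaz (26 May 2008).
Romero and Osei both have badge number 396, so the next rule applies.
Romero and Osei both have date of promotion to current rank 23 Nov 2011, so the next rule applies.
Among Romero and Osei, by date of academy graduation (earlier first): Romero (21 Jul 2010) before Osei (27 Jan 2016).
Order: Whitfield, Yilmaz, Vasquez, Espinoza, Romero, Osei, Nguyen. So position 1.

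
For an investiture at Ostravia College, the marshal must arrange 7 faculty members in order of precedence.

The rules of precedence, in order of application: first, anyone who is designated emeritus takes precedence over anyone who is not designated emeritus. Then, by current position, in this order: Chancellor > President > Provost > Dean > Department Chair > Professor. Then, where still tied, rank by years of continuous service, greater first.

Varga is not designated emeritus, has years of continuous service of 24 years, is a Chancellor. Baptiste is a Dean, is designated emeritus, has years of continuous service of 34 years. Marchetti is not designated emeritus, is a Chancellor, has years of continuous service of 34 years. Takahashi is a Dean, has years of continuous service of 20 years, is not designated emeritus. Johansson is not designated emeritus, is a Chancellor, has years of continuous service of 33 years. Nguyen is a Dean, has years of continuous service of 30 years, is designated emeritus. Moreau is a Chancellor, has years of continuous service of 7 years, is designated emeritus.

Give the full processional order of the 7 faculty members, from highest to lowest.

By the first rule: Moreau, Baptiste and Nguyen (each designated emeritus); then Marchetti, Johansson, Varga and Takahashi (each not designated emeritus).
Among Moreau, Baptiste and Nguyen, by current position: Moreau (Chancellor) before Baptiste and Nguyen (Dean).
Among Baptiste and Nguyen, by years of continuous service (higher first): Baptiste (34 years) before Nguyen (30 years).
Among Marchetti, Johansson, Varga and Takahashi, by current position: Marchetti, Johansson and Varga (Chancellor) before Takahashi (Dean).
Among Marchetti, Johansson and Varga, by years of continuous service (higher first): Marchetti (34 years) before Johansson (33 years) before Varga (24 years).
Full order: Moreau, Baptiste, Nguyen, Marchetti, Johansson, Varga, Takahashi.

Moreau, Baptiste, Nguyen, Marchetti, Johansson, Varga, Takahashi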